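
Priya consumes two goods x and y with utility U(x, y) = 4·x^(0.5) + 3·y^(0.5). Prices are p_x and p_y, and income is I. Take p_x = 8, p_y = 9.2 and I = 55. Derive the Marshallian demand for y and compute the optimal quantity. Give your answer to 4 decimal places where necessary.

y* = 1.9637

MU_x ∝ 4·x^(-0.5), MU_y ∝ 3·y^(-0.5), so MRS = (4/3)·(y/x)^(0.5) = p_x/p_y.
Solve for the ratio: y/x = [(3/4)·p_x/p_y]^(2).
Substitute y = (y/x)·x into the budget: x* = I/(p_x + p_y·(y/x)).
Numerically y/x = 0.425331, so x* = 55/(8 + 9.2·0.425331) = 4.6168 and y* = 0.425331·4.6168 = 1.9637.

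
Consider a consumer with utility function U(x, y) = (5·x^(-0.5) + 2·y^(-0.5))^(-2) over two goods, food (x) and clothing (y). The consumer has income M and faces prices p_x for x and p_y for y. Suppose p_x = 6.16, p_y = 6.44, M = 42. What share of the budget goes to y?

MU_x ∝ 5·x^(-1.5), MU_y ∝ 2·y^(-1.5), so MRS = (5/2)·(y/x)^(1.5) = p_x/p_y.
Hence y/x = ((2/5)·p_x/p_y)^(1/(1.5)), i.e. raised to the 2/3 power.
With the ratio pinned down, the budget gives x* = M/(p_x + p_y·(y/x)) and y* = (y/x)·x*.
Numerically y/x = 0.527031, so x* = 42/(6.16 + 6.44·0.527031) = 4.396 and y* = 0.527031·4.396 = 2.3168.
Expenditure on y: 6.44·2.3168 = 14.9205; share = 0.3552.

share on y = 0.3552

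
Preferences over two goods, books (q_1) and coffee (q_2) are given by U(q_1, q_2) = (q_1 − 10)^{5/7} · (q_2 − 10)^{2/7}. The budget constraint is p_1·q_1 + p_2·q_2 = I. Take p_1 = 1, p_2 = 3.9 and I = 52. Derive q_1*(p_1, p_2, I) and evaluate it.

Discretionary income = 52 − 10·1 − 10·3.9 = 3; q_1* = 10 + 5/7·3/1 = 12.1429.

q_1* = 12.1429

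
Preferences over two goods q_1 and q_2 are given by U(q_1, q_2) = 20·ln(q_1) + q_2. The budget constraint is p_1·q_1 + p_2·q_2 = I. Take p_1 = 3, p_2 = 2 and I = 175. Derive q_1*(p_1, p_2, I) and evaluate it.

q_1* = 13.3333

MU_q_1 = 20/q_1, MU_q_2 = 1. Tangency: 20/q_1 = p_1/p_2.
So q_1*(p_1,p_2) = 20·p_2/p_1, independent of income; and q_2* = (I − 20·p_2)/p_2.
At the given prices: q_1* = 20·2/3 = 13.3333.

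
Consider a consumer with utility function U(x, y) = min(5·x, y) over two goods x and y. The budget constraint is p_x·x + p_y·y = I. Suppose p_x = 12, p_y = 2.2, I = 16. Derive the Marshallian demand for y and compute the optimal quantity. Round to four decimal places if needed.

y* = 3.4783

Leontief preferences: the optimum is at the kink where x/1 = y/5, i.e. y = 5·x.
Budget: p_x·x + p_y·5·x = I, so (p_x + 5·p_y)·x = I.
Demand: x*(p_x,p_y,I) = I/(p_x + 5·p_y), y* = 5·I/(p_x + 5·p_y).
Here 12 + 5·2.2 = 23, giving y* = 3.4783.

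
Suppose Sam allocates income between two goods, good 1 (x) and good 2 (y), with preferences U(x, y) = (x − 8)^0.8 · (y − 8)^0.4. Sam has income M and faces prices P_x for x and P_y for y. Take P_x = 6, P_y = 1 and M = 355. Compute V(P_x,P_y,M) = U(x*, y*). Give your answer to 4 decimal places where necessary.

Substituting into the budget: x* = 8 + 2/3·(M − 8·P_x − 8·P_y)/P_x, and y* = 8 + 1/3·(…)/P_y.
Discretionary income = 355 − 8·6 − 8·1 = 299; x* = 8 + 2/3·299/6 = 41.2222; y* = 8 + 1/3·299/1 = 107.6667.
Utility at the optimum: U(41.2222, 107.6667) = 103.8874.

V = 103.8874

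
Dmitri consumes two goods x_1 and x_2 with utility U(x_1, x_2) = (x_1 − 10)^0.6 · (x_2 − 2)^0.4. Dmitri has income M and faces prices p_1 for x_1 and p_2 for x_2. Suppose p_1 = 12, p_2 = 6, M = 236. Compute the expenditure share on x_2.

MRS = (3/2)·(x_2−2)/(x_1−10). Tangency with p_1/p_2 gives x_2−2 = (2/3)·(p_1/p_2)·(x_1−10).
After buying the subsistence bundle (10, 2), a share 0.6 of the remaining income goes to x_1: x_1* = 10 + 0.6·(M − 10p_1 − 2p_2)/p_1.
Discretionary income = 236 − 10·12 − 2·6 = 104; x_1* = 10 + 0.6·104/12 = 15.2; x_2* = 2 + 0.4·104/6 = 8.9333.
Expenditure on x_2: 6·8.9333 = 53.6; share = 0.2271.

share on x_2 = 0.2271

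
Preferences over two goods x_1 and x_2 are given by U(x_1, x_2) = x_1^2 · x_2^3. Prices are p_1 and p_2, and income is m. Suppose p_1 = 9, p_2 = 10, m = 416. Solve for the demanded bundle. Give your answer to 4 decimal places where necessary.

Demand: x_1*(p_1,p_2,m) = 0.4·m/p_1 and x_2* = 0.6·m/p_2.
At p_1=9, p_2=10, m=416: x_1* = 0.4·416/9 = 18.4889, x_2* = 24.96.

x_1* = 18.4889, x_2* = 24.96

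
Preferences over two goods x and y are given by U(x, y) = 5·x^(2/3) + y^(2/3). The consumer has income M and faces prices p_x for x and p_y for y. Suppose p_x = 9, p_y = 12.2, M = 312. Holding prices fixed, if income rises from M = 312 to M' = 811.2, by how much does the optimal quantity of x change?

Δx* = 55.2262

MRS = MU_x/MU_y = 5·(y/x)^(1/3). Set equal to p_x/p_y.
Hence y/x = ((1/5)·p_x/p_y)^(1/(1/3)), i.e. raised to the 3 power.
Substitute y = (y/x)·x into the budget: x* = M/(p_x + p_y·(y/x)).
Numerically y/x = 0.003212, so x* = 312/(9 + 12.2·0.003212) = 34.5164.
At M' = 811.2: x* = 89.7426. Change: 89.7426 − 34.5164 = 55.2262.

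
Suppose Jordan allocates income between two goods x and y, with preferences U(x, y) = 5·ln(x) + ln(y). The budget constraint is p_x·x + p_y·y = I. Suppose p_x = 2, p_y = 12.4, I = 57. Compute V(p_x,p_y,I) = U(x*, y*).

V = 15.5715

MU_x/MU_y = (5·y)/(x); tangency sets this equal to p_x/p_y.
Rearranging, p_y·y = (1/5)·p_x·x. Substituting into the budget gives p_x·x·(1 + (1/5)) = I.
Demand: x*(p_x,p_y,I) = 5/6·I/p_x and y* = 1/6·I/p_y.
At p_x=2, p_y=12.4, I=57: x* = 5/6·57/2 = 23.75, y* = 0.7661.
Utility at the optimum: U(23.75, 0.7661) = 15.5715.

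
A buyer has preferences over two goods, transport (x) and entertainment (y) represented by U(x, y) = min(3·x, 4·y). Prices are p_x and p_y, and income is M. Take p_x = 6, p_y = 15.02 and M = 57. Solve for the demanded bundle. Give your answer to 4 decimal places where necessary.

Leontief preferences: the optimum is at the kink where x/4 = y/3, i.e. y = (3/4)·x.
Budget: p_x·x + p_y·(3/4)·x = M, so (4·p_x + 3·p_y)·x = 4·M.
Demand: x*(p_x,p_y,M) = 4·M/(4·p_x + 3·p_y), y* = 3·M/(4·p_x + 3·p_y).
Here 4·6 + 3·15.02 = 69.06, giving x* = 3.3015 and y* = 2.4761.

x* = 3.3015, y* = 2.4761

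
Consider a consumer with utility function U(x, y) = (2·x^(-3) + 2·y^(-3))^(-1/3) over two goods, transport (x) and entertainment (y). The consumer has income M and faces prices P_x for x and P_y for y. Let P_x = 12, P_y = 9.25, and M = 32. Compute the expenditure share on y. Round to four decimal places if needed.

With the ratio pinned down, the budget gives x* = M/(P_x + P_y·(y/x)) and y* = (y/x)·x*.
Numerically y/x = 1.067235, so x* = 32/(12 + 9.25·1.067235) = 1.4631 and y* = 1.067235·1.4631 = 1.5614.
Expenditure on y: 9.25·1.5614 = 14.4432; share = 0.4514.

share on y = 0.4514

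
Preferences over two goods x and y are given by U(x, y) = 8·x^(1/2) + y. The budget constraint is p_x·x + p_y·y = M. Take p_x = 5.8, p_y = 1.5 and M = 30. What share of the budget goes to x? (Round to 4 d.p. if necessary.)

share on x = 0.2069

Set MRS = p_x/p_y: 4·x^(−1/2) = p_x/p_y.
Thus x* = (4·p_y/p_x)² — independent of M — with the rest of income spent on y.
Plugging in: x* = (4·1.5/5.8)² = 1.0702, y* = 15.8621.
Expenditure on x: 5.8·1.0702 = 6.2069; share = 0.2069.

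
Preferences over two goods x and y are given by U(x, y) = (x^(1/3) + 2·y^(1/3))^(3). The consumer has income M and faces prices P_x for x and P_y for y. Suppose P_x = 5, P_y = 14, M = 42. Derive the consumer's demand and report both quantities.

Substitute y = (y/x)·x into the budget: x* = M/(P_x + P_y·(y/x)).
Numerically y/x = 0.603682, so x* = 42/(5 + 14·0.603682) = 3.1223 and y* = 0.603682·3.1223 = 1.8849.

x* = 3.1223, y* = 1.8849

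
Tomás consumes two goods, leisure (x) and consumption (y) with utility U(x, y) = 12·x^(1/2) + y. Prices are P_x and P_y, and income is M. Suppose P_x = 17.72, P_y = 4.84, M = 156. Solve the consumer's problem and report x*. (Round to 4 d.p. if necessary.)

x* = 2.6858

Utility is quasi-linear in y; the FOC for x is 6/√x = P_x/P_y.
Solve: √x = 6·P_y/P_x, so x*(P_x,P_y) = (6·P_y/P_x)², and y* = (M − P_x·x*)/P_y.
Plugging in: x* = (6·4.84/17.72)² = 2.6858.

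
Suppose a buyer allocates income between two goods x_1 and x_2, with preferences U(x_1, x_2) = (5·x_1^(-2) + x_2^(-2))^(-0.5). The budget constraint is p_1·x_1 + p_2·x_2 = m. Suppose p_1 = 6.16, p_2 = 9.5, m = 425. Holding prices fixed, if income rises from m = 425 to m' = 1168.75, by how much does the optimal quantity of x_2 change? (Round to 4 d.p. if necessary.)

With the ratio pinned down, the budget gives x_1* = m/(p_1 + p_2·(x_2/x_1)) and x_2* = (x_2/x_1)·x_1*.
Numerically x_2/x_1 = 0.506169, so x_1* = 425/(6.16 + 9.5·0.506169) = 38.7469 and x_2* = 0.506169·38.7469 = 19.6125.
At m' = 1168.75: x_2* = 53.9344. Change: 53.9344 − 19.6125 = 34.3219.

Δx_2* = 34.3219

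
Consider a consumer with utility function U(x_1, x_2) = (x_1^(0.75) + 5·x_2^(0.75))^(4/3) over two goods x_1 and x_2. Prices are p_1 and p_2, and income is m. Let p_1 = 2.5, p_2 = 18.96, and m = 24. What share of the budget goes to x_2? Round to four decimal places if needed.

share on x_2 = 0.589

MU_x_1 ∝ x_1^(-0.25), MU_x_2 ∝ 5·x_2^(-0.25), so MRS = (1/5)·(x_2/x_1)^(0.25) = p_1/p_2.
Solve for the ratio: x_2/x_1 = [5·p_1/p_2]^(4).
Substitute x_2 = (x_2/x_1)·x_1 into the budget: x_1* = m/(p_1 + p_2·(x_2/x_1)).
Numerically x_2/x_1 = 0.188924, so x_1* = 24/(2.5 + 18.96·0.188924) = 3.9461 and x_2* = 0.188924·3.9461 = 0.7455.
Expenditure on x_2: 18.96·0.7455 = 14.1348; share = 0.589.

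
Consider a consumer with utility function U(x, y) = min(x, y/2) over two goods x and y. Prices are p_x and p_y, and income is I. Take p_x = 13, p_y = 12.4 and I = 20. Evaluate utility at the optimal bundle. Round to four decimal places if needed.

V = 0.5291

With perfect complements, no substitution: consume in ratio x:y = 1:2.
Budget: p_x·x + p_y·2·x = I, so (p_x + 2·p_y)·x = I.
Demand: x*(p_x,p_y,I) = I/(p_x + 2·p_y), y* = 2·I/(p_x + 2·p_y).
Here 13 + 2·12.4 = 37.8, giving x* = 0.5291 and y* = 1.0582.
Utility at the optimum: U(0.5291, 1.0582) = 0.5291.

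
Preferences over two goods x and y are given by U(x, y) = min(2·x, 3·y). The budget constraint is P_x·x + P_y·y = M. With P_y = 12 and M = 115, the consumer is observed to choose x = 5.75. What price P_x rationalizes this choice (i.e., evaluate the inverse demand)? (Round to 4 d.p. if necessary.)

P_x = 12

With perfect complements, no substitution: consume in ratio x:y = 3:2.
Budget: P_x·x + P_y·(2/3)·x = M, so (3·P_x + 2·P_y)·x = 3·M.
Demand: x*(P_x,P_y,M) = 3·M/(3·P_x + 2·P_y), y* = 2·M/(3·P_x + 2·P_y).
Set x* = 5.75 in the demand function and solve for P_x: P_x = 12.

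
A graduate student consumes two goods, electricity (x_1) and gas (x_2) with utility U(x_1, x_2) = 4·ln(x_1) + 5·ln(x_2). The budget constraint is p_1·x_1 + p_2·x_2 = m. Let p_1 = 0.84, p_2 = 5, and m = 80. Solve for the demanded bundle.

x_1* = 42.328, x_2* = 8.8889

The MRS is (4/5)·x_2/x_1. Set MRS = p_1/p_2.
Rearranging, p_2·x_2 = (5/4)·p_1·x_1. Substituting into the budget gives p_1·x_1·(1 + (5/4)) = m.
Demand: x_1*(p_1,p_2,m) = 4/9·m/p_1 and x_2* = 5/9·m/p_2.
At p_1=0.84, p_2=5, m=80: x_1* = 4/9·80/0.84 = 42.328, x_2* = 8.8889.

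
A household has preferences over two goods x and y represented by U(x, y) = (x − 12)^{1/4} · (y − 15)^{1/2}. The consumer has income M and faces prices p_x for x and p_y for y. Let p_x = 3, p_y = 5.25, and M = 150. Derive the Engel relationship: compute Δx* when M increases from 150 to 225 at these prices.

Δx* = 8.3333

This is Cobb-Douglas in (x−12, y−15): tangency gives 0.25·p_y·(y−15) = 0.5·p_x·(x−12).
Substituting into the budget: x* = 12 + 1/3·(M − 12·p_x − 15·p_y)/p_x, and y* = 15 + 2/3·(…)/p_y.
Discretionary income = 150 − 12·3 − 15·5.25 = 35.25; x* = 12 + 1/3·35.25/3 = 15.9167.
At M' = 225: x* = 24.25. Change: 24.25 − 15.9167 = 8.3333.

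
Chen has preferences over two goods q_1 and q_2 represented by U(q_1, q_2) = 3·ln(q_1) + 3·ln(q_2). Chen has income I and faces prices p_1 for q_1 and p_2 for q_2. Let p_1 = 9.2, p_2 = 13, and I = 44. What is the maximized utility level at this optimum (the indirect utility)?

Tangency: MRS = q_2/q_1 = p_1/p_2.
Rearranging, p_2·q_2 = p_1·q_1. Substituting into the budget gives p_1·q_1·(1 + 1) = I.
Demand: q_1*(p_1,p_2,I) = 0.5·I/p_1 and q_2* = 0.5·I/p_2.
At p_1=9.2, p_2=13, I=44: q_1* = 0.5·44/9.2 = 2.3913, q_2* = 1.6923.
Utility at the optimum: U(2.3913, 1.6923) = 4.1938.

V = 4.1938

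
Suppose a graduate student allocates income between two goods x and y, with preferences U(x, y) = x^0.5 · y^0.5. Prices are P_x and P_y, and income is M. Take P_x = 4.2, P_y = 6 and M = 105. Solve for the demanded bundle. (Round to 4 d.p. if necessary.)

Tangency: MRS = y/x = P_x/P_y.
So 0.5·P_y·y = 0.5·P_x·x; combined with the budget, a share 0.5 of income goes to x.
Demand: x*(P_x,P_y,M) = 0.5·M/P_x and y* = 0.5·M/P_y.
At P_x=4.2, P_y=6, M=105: x* = 0.5·105/4.2 = 12.5, y* = 8.75.

x* = 12.5, y* = 8.75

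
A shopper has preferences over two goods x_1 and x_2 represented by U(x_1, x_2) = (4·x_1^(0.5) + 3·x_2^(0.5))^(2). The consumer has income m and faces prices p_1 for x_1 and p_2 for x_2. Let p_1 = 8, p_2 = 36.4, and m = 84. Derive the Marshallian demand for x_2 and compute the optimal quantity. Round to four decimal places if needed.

x_2* = 0.2539

From the CES first-order condition, (4/3)·(x_2/x_1)^(0.5) = p_1/p_2.
Solve for the ratio: x_2/x_1 = [(3/4)·p_1/p_2]^(2).
With the ratio pinned down, the budget gives x_1* = m/(p_1 + p_2·(x_2/x_1)) and x_2* = (x_2/x_1)·x_1*.
Numerically x_2/x_1 = 0.027171, so x_1* = 84/(8 + 36.4·0.027171) = 9.3447 and x_2* = 0.027171·9.3447 = 0.2539.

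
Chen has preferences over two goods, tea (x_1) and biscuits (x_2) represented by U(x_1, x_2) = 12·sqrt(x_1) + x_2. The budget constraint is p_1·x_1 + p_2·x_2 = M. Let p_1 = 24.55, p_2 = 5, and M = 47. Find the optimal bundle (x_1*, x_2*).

x_1* = 1.4933, x_2* = 2.068

MU_x_1 = 6/√x_1, MU_x_2 = 1. Tangency: 6/√x_1 = p_1/p_2.
Thus x_1* = (6·p_2/p_1)² — independent of M — with the rest of income spent on x_2.
Plugging in: x_1* = (6·5/24.55)² = 1.4933, x_2* = 2.068.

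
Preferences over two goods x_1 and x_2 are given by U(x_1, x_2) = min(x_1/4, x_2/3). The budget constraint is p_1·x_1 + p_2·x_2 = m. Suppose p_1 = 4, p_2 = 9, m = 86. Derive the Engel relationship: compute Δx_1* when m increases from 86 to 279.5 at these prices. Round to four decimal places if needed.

Δx_1* = 18

Leontief preferences: the optimum is at the kink where x_1/4 = x_2/3, i.e. x_2 = (3/4)·x_1.
Budget: p_1·x_1 + p_2·(3/4)·x_1 = m, so (4·p_1 + 3·p_2)·x_1 = 4·m.
Demand: x_1*(p_1,p_2,m) = 4·m/(4·p_1 + 3·p_2), x_2* = 3·m/(4·p_1 + 3·p_2).
Here 4·4 + 3·9 = 43, giving x_1* = 8.
At m' = 279.5: x_1* = 26. Change: 26 − 8 = 18.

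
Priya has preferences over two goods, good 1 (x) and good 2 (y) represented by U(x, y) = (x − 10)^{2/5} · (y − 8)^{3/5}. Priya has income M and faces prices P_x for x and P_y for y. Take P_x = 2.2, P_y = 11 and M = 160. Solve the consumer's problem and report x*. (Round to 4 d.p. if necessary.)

x* = 19.0909

This is Cobb-Douglas in (x−10, y−8): tangency gives 0.4·P_y·(y−8) = 0.6·P_x·(x−10).
After buying the subsistence bundle (10, 8), a share 0.4 of the remaining income goes to x: x* = 10 + 0.4·(M − 10P_x − 8P_y)/P_x.
Discretionary income = 160 − 10·2.2 − 8·11 = 50; x* = 10 + 0.4·50/2.2 = 19.0909.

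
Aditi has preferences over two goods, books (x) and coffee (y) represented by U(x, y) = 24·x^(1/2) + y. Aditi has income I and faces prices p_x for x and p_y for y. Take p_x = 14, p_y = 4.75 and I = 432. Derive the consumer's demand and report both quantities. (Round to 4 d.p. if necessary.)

x* = 16.5765, y* = 42.0902

Utility is quasi-linear in y; the FOC for x is 12/√x = p_x/p_y.
Thus x* = (12·p_y/p_x)² — independent of I — with the rest of income spent on y.
Plugging in: x* = (12·4.75/14)² = 16.5765, y* = 42.0902.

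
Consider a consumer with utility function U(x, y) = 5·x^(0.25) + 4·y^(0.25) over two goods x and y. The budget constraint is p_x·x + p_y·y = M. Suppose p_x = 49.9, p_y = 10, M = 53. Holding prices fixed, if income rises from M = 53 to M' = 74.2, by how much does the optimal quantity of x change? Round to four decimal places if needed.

Δx* = 0.1872

MU_x ∝ 5·x^(-0.75), MU_y ∝ 4·y^(-0.75), so MRS = (5/4)·(y/x)^(0.75) = p_x/p_y.
Hence y/x = ((4/5)·p_x/p_y)^(1/(0.75)), i.e. raised to the 4/3 power.
With the ratio pinned down, the budget gives x* = M/(p_x + p_y·(y/x)) and y* = (y/x)·x*.
Numerically y/x = 6.332678, so x* = 53/(49.9 + 10·6.332678) = 0.4681.
At M' = 74.2: x* = 0.6553. Change: 0.6553 − 0.4681 = 0.1872.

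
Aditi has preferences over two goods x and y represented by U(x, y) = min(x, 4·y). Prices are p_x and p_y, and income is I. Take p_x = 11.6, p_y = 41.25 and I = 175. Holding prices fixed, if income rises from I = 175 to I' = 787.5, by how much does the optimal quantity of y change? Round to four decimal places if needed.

Demand: x*(p_x,p_y,I) = 4·I/(4·p_x + p_y), y* = I/(4·p_x + p_y).
Here 4·11.6 + 41.25 = 87.65, giving y* = 1.9966.
At I' = 787.5: y* = 8.9846. Change: 8.9846 − 1.9966 = 6.988.

Δy* = 6.988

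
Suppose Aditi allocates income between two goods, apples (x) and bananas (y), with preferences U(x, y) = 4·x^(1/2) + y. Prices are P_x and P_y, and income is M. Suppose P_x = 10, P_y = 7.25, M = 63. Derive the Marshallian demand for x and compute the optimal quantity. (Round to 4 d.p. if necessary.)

MU_x = 2/√x, MU_y = 1. Tangency: 2/√x = P_x/P_y.
Thus x* = (2·P_y/P_x)² — independent of M — with the rest of income spent on y.
Plugging in: x* = (2·7.25/10)² = 2.1025.

x* = 2.1025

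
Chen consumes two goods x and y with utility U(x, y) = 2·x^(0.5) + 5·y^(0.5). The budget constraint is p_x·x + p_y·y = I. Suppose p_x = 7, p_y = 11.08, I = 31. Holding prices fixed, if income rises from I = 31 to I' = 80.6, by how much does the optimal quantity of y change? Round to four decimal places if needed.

With the ratio pinned down, the budget gives x* = I/(p_x + p_y·(y/x)) and y* = (y/x)·x*.
Numerically y/x = 2.494575, so x* = 31/(7 + 11.08·2.494575) = 0.8949 and y* = 2.494575·0.8949 = 2.2325.
At I' = 80.6: y* = 5.8044. Change: 5.8044 − 2.2325 = 3.5719.

Δy* = 3.5719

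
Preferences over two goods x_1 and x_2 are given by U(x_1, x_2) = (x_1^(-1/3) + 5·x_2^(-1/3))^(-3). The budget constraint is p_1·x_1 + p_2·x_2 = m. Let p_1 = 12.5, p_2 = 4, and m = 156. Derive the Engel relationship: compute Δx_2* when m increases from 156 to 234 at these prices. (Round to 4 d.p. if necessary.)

From the CES first-order condition, (1/5)·(x_2/x_1)^(4/3) = p_1/p_2.
Solve for the ratio: x_2/x_1 = [5·p_1/p_2]^(0.75).
With the ratio pinned down, the budget gives x_1* = m/(p_1 + p_2·(x_2/x_1)) and x_2* = (x_2/x_1)·x_1*.
Numerically x_2/x_1 = 7.858959, so x_1* = 156/(12.5 + 4·7.858959) = 3.5506 and x_2* = 7.858959·3.5506 = 27.9043.
At m' = 234: x_2* = 41.8564. Change: 41.8564 − 27.9043 = 13.9521.

Δx_2* = 13.9521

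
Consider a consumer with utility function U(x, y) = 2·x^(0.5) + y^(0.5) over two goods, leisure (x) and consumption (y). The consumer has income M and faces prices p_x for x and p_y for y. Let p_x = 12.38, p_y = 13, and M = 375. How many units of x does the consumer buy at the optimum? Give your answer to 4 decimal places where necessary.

MU_x ∝ 2·x^(-0.5), MU_y ∝ y^(-0.5), so MRS = 2·(y/x)^(0.5) = p_x/p_y.
Solve for the ratio: y/x = [(1/2)·p_x/p_y]^(2).
Substitute y = (y/x)·x into the budget: x* = M/(p_x + p_y·(y/x)).
Numerically y/x = 0.226722, so x* = 375/(12.38 + 13·0.226722) = 24.466.

x* = 24.466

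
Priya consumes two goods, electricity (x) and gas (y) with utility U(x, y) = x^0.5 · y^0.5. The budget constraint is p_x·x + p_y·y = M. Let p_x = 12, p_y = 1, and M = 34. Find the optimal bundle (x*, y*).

x* = 1.4167, y* = 17

The MRS is y/x. Set MRS = p_x/p_y.
So 0.5·p_y·y = 0.5·p_x·x; combined with the budget, a share 0.5 of income goes to x.
Demand: x*(p_x,p_y,M) = 0.5·M/p_x and y* = 0.5·M/p_y.
At p_x=12, p_y=1, M=34: x* = 0.5·34/12 = 1.4167, y* = 17.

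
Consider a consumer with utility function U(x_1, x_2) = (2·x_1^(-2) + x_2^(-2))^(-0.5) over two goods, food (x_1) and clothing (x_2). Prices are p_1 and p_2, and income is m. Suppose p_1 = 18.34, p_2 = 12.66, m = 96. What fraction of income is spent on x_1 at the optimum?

share on x_1 = 0.6173

MRS = MU_x_1/MU_x_2 = 2·(x_2/x_1)^(3). Set equal to p_1/p_2.
Hence x_2/x_1 = ((1/2)·p_1/p_2)^(1/(3)), i.e. raised to the 1/3 power.
With the ratio pinned down, the budget gives x_1* = m/(p_1 + p_2·(x_2/x_1)) and x_2* = (x_2/x_1)·x_1*.
Numerically x_2/x_1 = 0.898073, so x_1* = 96/(18.34 + 12.66·0.898073) = 3.2313 and x_2* = 0.898073·3.2313 = 2.9019.
Expenditure on x_1: 18.34·3.2313 = 59.2616; share = 0.6173.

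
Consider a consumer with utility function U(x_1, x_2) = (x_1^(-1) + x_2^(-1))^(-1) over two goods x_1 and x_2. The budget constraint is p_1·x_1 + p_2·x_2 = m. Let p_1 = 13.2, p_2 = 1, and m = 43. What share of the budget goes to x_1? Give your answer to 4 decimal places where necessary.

share on x_1 = 0.7842

From the CES first-order condition, (x_2/x_1)^(2) = p_1/p_2.
Solve for the ratio: x_2/x_1 = [p_1/p_2]^(0.5).
With the ratio pinned down, the budget gives x_1* = m/(p_1 + p_2·(x_2/x_1)) and x_2* = (x_2/x_1)·x_1*.
Numerically x_2/x_1 = 3.63318, so x_1* = 43/(13.2 + 1·3.63318) = 2.5545 and x_2* = 3.63318·2.5545 = 9.2809.
Expenditure on x_1: 13.2·2.5545 = 33.7191; share = 0.7842.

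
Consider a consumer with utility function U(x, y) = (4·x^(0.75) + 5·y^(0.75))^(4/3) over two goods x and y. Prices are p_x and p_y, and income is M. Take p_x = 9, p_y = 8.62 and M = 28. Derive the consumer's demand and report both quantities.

Numerically y/x = 2.901222, so x* = 28/(9 + 8.62·2.901222) = 0.8233 and y* = 2.901222·0.8233 = 2.3886.

x* = 0.8233, y* = 2.3886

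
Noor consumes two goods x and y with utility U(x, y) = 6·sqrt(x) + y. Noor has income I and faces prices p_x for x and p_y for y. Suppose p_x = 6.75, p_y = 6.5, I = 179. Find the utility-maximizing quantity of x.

x* = 8.3457

Utility is quasi-linear in y; the FOC for x is 3/√x = p_x/p_y.
Thus x* = (3·p_y/p_x)² — independent of I — with the rest of income spent on y.
Plugging in: x* = (3·6.5/6.75)² = 8.3457.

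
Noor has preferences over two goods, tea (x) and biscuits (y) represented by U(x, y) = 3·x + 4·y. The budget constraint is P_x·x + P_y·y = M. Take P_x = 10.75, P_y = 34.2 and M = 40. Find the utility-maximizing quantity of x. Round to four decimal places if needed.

x* = 3.7209

Perfect substitutes: compare marginal utility per dollar. 3/P_x vs 4/P_y → 0.2791 vs 0.117.
x gives more utility per dollar, so spend all income on x: x* = M/P_x, y* = 0.
Numerically: x* = 3.7209, y* = 0.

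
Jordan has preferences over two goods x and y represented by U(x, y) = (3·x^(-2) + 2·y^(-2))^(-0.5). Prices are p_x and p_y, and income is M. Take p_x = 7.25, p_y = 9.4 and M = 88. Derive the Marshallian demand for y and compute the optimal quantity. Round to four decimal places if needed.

y* = 4.7697

From the CES first-order condition, (3/2)·(y/x)^(3) = p_x/p_y.
Hence y/x = ((2/3)·p_x/p_y)^(1/(3)), i.e. raised to the 1/3 power.
Substitute y = (y/x)·x into the budget: x* = M/(p_x + p_y·(y/x)).
Numerically y/x = 0.801136, so x* = 88/(7.25 + 9.4·0.801136) = 5.9537 and y* = 0.801136·5.9537 = 4.7697.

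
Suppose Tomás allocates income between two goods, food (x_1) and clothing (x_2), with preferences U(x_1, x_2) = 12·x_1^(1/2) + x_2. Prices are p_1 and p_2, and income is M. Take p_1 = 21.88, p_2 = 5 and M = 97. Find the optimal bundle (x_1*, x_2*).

Thus x_1* = (6·p_2/p_1)² — independent of M — with the rest of income spent on x_2.
Plugging in: x_1* = (6·5/21.88)² = 1.88, x_2* = 11.1733.

x_1* = 1.88, x_2* = 11.1733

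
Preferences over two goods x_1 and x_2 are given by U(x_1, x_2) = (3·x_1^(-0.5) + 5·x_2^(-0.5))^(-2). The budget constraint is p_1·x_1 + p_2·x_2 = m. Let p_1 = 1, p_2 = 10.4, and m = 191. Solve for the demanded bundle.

From the CES first-order condition, (3/5)·(x_2/x_1)^(1.5) = p_1/p_2.
Solve for the ratio: x_2/x_1 = [(5/3)·p_1/p_2]^(2/3).
With the ratio pinned down, the budget gives x_1* = m/(p_1 + p_2·(x_2/x_1)) and x_2* = (x_2/x_1)·x_1*.
Numerically x_2/x_1 = 0.295037, so x_1* = 191/(1 + 10.4·0.295037) = 46.9473 and x_2* = 0.295037·46.9473 = 13.8512.

x_1* = 46.9473, x_2* = 13.8512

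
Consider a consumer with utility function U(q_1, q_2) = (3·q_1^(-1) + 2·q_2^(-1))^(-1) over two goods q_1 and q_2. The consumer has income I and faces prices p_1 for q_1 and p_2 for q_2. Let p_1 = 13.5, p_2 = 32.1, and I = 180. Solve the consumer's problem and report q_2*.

From the CES first-order condition, (3/2)·(q_2/q_1)^(2) = p_1/p_2.
Hence q_2/q_1 = ((2/3)·p_1/p_2)^(1/(2)), i.e. raised to the 0.5 power.
With the ratio pinned down, the budget gives q_1* = I/(p_1 + p_2·(q_2/q_1)) and q_2* = (q_2/q_1)·q_1*.
Numerically q_2/q_1 = 0.529503, so q_1* = 180/(13.5 + 32.1·0.529503) = 5.9022 and q_2* = 0.529503·5.9022 = 3.1252.

q_2* = 3.1252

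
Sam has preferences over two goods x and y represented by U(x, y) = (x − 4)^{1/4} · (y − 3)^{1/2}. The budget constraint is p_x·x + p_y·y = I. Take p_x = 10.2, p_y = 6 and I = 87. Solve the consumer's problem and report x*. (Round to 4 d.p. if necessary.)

MRS = (1/2)·(y−3)/(x−4). Tangency with p_x/p_y gives y−3 = 2·(p_x/p_y)·(x−4).
Substituting into the budget: x* = 4 + 1/3·(I − 4·p_x − 3·p_y)/p_x, and y* = 3 + 2/3·(…)/p_y.
Discretionary income = 87 − 4·10.2 − 3·6 = 28.2; x* = 4 + 1/3·28.2/10.2 = 4.9216.

x* = 4.9216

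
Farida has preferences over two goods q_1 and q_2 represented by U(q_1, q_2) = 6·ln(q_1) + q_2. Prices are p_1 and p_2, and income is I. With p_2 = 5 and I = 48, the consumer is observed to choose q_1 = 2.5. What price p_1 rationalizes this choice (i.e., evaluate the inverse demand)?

p_1 = 12

Set MRS = p_1/p_2: (6/q_1)/1 = p_1/p_2.
So q_1*(p_1,p_2) = 6·p_2/p_1, independent of income; and q_2* = (I − 6·p_2)/p_2.
Set q_1* = 2.5 in the demand function and solve for p_1: p_1 = 12.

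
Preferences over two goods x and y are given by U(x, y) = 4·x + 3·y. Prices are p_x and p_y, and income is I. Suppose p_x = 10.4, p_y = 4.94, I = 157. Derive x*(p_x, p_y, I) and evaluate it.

Perfect substitutes: compare marginal utility per dollar. 4/p_x vs 3/p_y → 0.3846 vs 0.6073.
y gives more utility per dollar, so spend all income on y: y* = I/p_y, x* = 0.
Numerically: x* = 0, y* = 31.7814.

x* = 0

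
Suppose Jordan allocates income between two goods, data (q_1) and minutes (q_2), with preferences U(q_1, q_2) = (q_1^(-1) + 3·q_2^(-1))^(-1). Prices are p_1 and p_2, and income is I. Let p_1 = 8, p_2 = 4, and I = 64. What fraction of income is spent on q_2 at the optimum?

share on q_2 = 0.5505

MU_q_1 ∝ q_1^(-2), MU_q_2 ∝ 3·q_2^(-2), so MRS = (1/3)·(q_2/q_1)^(2) = p_1/p_2.
Solve for the ratio: q_2/q_1 = [3·p_1/p_2]^(0.5).
Substitute q_2 = (q_2/q_1)·q_1 into the budget: q_1* = I/(p_1 + p_2·(q_2/q_1)).
Numerically q_2/q_1 = 2.44949, so q_1* = 64/(8 + 4·2.44949) = 3.5959 and q_2* = 2.44949·3.5959 = 8.8082.
Expenditure on q_2: 4·8.8082 = 35.2327; share = 0.5505.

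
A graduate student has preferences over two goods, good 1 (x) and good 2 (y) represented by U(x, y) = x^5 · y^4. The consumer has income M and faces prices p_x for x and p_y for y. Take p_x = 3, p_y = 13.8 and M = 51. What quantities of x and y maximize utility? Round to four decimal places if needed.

x* = 9.4444, y* = 1.6425

Tangency: MRS = (5/4)·y/x = p_x/p_y.
So 5·p_y·y = 4·p_x·x; combined with the budget, a share 5/9 of income goes to x.
Demand: x*(p_x,p_y,M) = 5/9·M/p_x and y* = 4/9·M/p_y.
At p_x=3, p_y=13.8, M=51: x* = 5/9·51/3 = 9.4444, y* = 1.6425.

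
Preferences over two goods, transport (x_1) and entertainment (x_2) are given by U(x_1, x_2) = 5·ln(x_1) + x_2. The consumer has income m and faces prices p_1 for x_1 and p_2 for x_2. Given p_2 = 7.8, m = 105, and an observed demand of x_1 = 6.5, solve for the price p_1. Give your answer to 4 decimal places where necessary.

p_1 = 6

MU_x_1 = 5/x_1, MU_x_2 = 1. Tangency: 5/x_1 = p_1/p_2.
So x_1*(p_1,p_2) = 5·p_2/p_1, independent of income; and x_2* = (m − 5·p_2)/p_2.
Set x_1* = 6.5 in the demand function and solve for p_1: p_1 = 6.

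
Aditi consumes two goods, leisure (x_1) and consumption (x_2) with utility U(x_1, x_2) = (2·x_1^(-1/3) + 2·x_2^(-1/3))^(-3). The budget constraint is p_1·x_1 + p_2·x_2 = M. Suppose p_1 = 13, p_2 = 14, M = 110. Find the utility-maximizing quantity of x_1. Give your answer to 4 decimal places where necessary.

x_1* = 4.1916

With the ratio pinned down, the budget gives x_1* = M/(p_1 + p_2·(x_2/x_1)) and x_2* = (x_2/x_1)·x_1*.
Numerically x_2/x_1 = 0.945935, so x_1* = 110/(13 + 14·0.945935) = 4.1916.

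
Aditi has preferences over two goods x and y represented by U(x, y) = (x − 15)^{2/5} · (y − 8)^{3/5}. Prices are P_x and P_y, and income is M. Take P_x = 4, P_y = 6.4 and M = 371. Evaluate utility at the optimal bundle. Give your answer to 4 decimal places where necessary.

MRS = (2/3)·(y−8)/(x−15). Tangency with P_x/P_y gives y−8 = (3/2)·(P_x/P_y)·(x−15).
After buying the subsistence bundle (15, 8), a share 0.4 of the remaining income goes to x: x* = 15 + 0.4·(M − 15P_x − 8P_y)/P_x.
Discretionary income = 371 − 15·4 − 8·6.4 = 259.8; x* = 15 + 0.4·259.8/4 = 40.98; y* = 8 + 0.6·259.8/6.4 = 32.3563.
Utility at the optimum: U(40.98, 32.3563) = 24.9932.

V = 24.9932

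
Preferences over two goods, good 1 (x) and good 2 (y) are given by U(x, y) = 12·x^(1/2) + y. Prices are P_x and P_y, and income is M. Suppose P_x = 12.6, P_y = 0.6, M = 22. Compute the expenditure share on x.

Set MRS = P_x/P_y: 6·x^(−1/2) = P_x/P_y.
Solve: √x = 6·P_y/P_x, so x*(P_x,P_y) = (6·P_y/P_x)², and y* = (M − P_x·x*)/P_y.
Plugging in: x* = (6·0.6/12.6)² = 0.0816, y* = 34.9524.
Expenditure on x: 12.6·0.0816 = 1.0286; share = 0.0468.

share on x = 0.0468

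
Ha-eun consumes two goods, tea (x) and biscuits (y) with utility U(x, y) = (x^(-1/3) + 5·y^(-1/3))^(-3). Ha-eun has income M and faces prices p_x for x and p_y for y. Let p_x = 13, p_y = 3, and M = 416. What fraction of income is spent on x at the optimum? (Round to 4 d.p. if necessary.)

Numerically y/x = 10.042552, so x* = 416/(13 + 3·10.042552) = 9.6458 and y* = 10.042552·9.6458 = 96.8683.
Expenditure on x: 13·9.6458 = 125.3952; share = 0.3014.

share on x = 0.3014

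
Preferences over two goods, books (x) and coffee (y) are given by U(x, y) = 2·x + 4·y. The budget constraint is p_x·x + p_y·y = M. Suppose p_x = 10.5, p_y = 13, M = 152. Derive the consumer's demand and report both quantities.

Linear utility — the consumer picks whichever good has higher MU/price: 2/10.5 = 0.1905 vs 4/13 = 0.3077.
y gives more utility per dollar, so spend all income on y: y* = M/p_y, x* = 0.
Numerically: x* = 0, y* = 11.6923.

x* = 0, y* = 11.6923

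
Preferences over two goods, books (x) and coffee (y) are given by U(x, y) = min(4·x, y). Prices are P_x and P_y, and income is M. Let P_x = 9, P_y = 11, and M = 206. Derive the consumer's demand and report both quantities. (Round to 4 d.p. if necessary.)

Leontief preferences: the optimum is at the kink where x/1 = y/4, i.e. y = 4·x.
Budget: P_x·x + P_y·4·x = M, so (P_x + 4·P_y)·x = M.
Demand: x*(P_x,P_y,M) = M/(P_x + 4·P_y), y* = 4·M/(P_x + 4·P_y).
Here 9 + 4·11 = 53, giving x* = 3.8868 and y* = 15.5472.

x* = 3.8868, y* = 15.5472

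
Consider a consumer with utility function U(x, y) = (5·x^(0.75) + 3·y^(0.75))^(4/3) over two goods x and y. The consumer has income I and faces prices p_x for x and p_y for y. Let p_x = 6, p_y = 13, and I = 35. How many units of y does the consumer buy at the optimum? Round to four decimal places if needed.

y* = 0.0339

MRS = MU_x/MU_y = (5/3)·(y/x)^(0.25). Set equal to p_x/p_y.
Solve for the ratio: y/x = [(3/5)·p_x/p_y]^(4).
Substitute y = (y/x)·x into the budget: x* = I/(p_x + p_y·(y/x)).
Numerically y/x = 0.005881, so x* = 35/(6 + 13·0.005881) = 5.7599 and y* = 0.005881·5.7599 = 0.0339.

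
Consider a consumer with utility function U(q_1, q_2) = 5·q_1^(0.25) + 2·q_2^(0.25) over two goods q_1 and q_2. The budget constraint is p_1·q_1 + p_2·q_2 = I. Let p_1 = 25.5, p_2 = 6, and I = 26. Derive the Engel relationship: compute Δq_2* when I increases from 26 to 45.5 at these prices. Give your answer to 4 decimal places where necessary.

Δq_2* = 1.0502

MRS = MU_q_1/MU_q_2 = (5/2)·(q_2/q_1)^(0.75). Set equal to p_1/p_2.
Solve for the ratio: q_2/q_1 = [(2/5)·p_1/p_2]^(4/3).
Substitute q_2 = (q_2/q_1)·q_1 into the budget: q_1* = I/(p_1 + p_2·(q_2/q_1)).
Numerically q_2/q_1 = 2.028921, so q_1* = 26/(25.5 + 6·2.028921) = 0.6901 and q_2* = 2.028921·0.6901 = 1.4002.
At I' = 45.5: q_2* = 2.4504. Change: 2.4504 − 1.4002 = 1.0502.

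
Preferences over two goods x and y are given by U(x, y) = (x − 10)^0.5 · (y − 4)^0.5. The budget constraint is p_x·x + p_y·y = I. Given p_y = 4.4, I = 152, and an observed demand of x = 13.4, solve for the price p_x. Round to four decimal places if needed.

p_x = 8

MRS = (y−4)/(x−10). Tangency with p_x/p_y gives y−4 = (p_x/p_y)·(x−10).
After buying the subsistence bundle (10, 4), a share 0.5 of the remaining income goes to x: x* = 10 + 0.5·(I − 10p_x − 4p_y)/p_x.
Set x* = 13.4 in the demand function and solve for p_x: p_x = 8.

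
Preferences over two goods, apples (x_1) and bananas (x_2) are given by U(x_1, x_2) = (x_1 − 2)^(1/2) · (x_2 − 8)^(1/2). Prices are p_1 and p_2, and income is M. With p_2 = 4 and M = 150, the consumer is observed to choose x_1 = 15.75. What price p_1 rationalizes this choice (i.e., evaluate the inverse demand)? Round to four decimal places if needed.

p_1 = 4

This is Cobb-Douglas in (x_1−2, x_2−8): tangency gives 0.5·p_2·(x_2−8) = 0.5·p_1·(x_1−2).
Substituting into the budget: x_1* = 2 + 0.5·(M − 2·p_1 − 8·p_2)/p_1, and x_2* = 8 + 0.5·(…)/p_2.
Set x_1* = 15.75 in the demand function and solve for p_1: p_1 = 4.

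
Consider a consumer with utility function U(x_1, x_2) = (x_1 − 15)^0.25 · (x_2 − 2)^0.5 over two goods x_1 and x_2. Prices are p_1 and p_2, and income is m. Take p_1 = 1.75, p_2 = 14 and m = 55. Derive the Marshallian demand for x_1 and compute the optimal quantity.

x_1* = 15.1429

Let x_1' = x_1−15, x_2' = x_2−2. MRS = (1/2)·x_2'/x_1' = p_1/p_2.
Substituting into the budget: x_1* = 15 + 1/3·(m − 15·p_1 − 2·p_2)/p_1, and x_2* = 2 + 2/3·(…)/p_2.
Discretionary income = 55 − 15·1.75 − 2·14 = 0.75; x_1* = 15 + 1/3·0.75/1.75 = 15.1429.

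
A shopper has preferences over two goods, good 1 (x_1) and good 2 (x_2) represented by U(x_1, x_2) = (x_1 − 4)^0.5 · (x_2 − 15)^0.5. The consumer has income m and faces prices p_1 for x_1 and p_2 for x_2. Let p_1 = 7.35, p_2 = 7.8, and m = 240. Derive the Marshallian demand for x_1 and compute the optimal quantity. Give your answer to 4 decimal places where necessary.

This is Cobb-Douglas in (x_1−4, x_2−15): tangency gives 0.5·p_2·(x_2−15) = 0.5·p_1·(x_1−4).
Substituting into the budget: x_1* = 4 + 0.5·(m − 4·p_1 − 15·p_2)/p_1, and x_2* = 15 + 0.5·(…)/p_2.
Discretionary income = 240 − 4·7.35 − 15·7.8 = 93.6; x_1* = 4 + 0.5·93.6/7.35 = 10.3673.

x_1* = 10.3673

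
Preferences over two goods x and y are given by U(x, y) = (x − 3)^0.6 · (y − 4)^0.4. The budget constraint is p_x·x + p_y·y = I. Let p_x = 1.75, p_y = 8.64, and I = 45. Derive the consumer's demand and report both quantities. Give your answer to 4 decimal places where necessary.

After buying the subsistence bundle (3, 4), a share 0.6 of the remaining income goes to x: x* = 3 + 0.6·(I − 3p_x − 4p_y)/p_x.
Discretionary income = 45 − 3·1.75 − 4·8.64 = 5.19; x* = 3 + 0.6·5.19/1.75 = 4.7794; y* = 4 + 0.4·5.19/8.64 = 4.2403.

x* = 4.7794, y* = 4.2403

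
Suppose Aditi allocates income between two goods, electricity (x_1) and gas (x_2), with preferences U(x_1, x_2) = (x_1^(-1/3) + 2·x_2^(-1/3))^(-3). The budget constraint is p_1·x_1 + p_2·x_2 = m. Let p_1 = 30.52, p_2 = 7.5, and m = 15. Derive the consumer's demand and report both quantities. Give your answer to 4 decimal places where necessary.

Substitute x_2 = (x_2/x_1)·x_1 into the budget: x_1* = m/(p_1 + p_2·(x_2/x_1)).
Numerically x_2/x_1 = 4.818534, so x_1* = 15/(30.52 + 7.5·4.818534) = 0.225 and x_2* = 4.818534·0.225 = 1.0843.

x_1* = 0.225, x_2* = 1.0843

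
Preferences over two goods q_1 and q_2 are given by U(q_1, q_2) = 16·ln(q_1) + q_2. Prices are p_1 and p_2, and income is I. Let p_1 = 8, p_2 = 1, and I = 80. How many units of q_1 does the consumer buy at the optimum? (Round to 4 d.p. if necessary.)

At the given prices: q_1* = 16·1/8 = 2.

q_1* = 2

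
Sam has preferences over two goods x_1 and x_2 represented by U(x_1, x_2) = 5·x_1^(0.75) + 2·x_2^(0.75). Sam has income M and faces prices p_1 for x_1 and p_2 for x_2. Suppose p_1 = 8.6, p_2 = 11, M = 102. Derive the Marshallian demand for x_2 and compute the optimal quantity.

Numerically x_2/x_1 = 0.009565, so x_1* = 102/(8.6 + 11·0.009565) = 11.7171 and x_2* = 0.009565·11.7171 = 0.1121.

x_2* = 0.1121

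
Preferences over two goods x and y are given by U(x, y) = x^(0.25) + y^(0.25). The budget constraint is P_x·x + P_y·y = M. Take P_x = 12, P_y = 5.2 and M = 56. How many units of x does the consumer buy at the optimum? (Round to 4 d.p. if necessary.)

x* = 2.0102

From the CES first-order condition, (y/x)^(0.75) = P_x/P_y.
Hence y/x = (P_x/P_y)^(1/(0.75)), i.e. raised to the 4/3 power.
With the ratio pinned down, the budget gives x* = M/(P_x + P_y·(y/x)) and y* = (y/x)·x*.
Numerically y/x = 3.04956, so x* = 56/(12 + 5.2·3.04956) = 2.0102.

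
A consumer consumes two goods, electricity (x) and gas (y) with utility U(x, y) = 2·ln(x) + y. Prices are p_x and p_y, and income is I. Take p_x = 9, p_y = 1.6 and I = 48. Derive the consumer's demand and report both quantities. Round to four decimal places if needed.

So x*(p_x,p_y) = 2·p_y/p_x, independent of income; and y* = (I − 2·p_y)/p_y.
At the given prices: x* = 2·1.6/9 = 0.3556, and y* = 28.

x* = 0.3556, y* = 28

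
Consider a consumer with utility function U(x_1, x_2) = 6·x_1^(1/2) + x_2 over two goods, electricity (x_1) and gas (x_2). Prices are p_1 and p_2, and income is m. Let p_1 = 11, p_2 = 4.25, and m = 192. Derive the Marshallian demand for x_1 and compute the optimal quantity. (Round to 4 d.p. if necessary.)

Utility is quasi-linear in x_2; the FOC for x_1 is 3/√x_1 = p_1/p_2.
Thus x_1* = (3·p_2/p_1)² — independent of m — with the rest of income spent on x_2.
Plugging in: x_1* = (3·4.25/11)² = 1.3435.

x_1* = 1.3435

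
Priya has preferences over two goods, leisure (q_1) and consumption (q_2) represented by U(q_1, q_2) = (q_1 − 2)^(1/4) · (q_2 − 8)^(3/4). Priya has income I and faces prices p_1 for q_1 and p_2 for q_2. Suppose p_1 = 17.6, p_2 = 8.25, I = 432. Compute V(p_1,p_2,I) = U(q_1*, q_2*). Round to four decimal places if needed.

After buying the subsistence bundle (2, 8), a share 0.25 of the remaining income goes to q_1: q_1* = 2 + 0.25·(I − 2p_1 − 8p_2)/p_1.
Discretionary income = 432 − 2·17.6 − 8·8.25 = 330.8; q_1* = 2 + 0.25·330.8/17.6 = 6.6989; q_2* = 8 + 0.75·330.8/8.25 = 38.0727.
Utility at the optimum: U(6.6989, 38.0727) = 18.9072.

V = 18.9072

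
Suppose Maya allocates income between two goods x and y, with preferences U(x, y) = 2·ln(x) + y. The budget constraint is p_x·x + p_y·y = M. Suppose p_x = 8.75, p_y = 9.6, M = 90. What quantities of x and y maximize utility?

Set MRS = p_x/p_y: (2/x)/1 = p_x/p_y.
So x*(p_x,p_y) = 2·p_y/p_x, independent of income; and y* = (M − 2·p_y)/p_y.
At the given prices: x* = 2·9.6/8.75 = 2.1943, and y* = 7.375.

x* = 2.1943, y* = 7.375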